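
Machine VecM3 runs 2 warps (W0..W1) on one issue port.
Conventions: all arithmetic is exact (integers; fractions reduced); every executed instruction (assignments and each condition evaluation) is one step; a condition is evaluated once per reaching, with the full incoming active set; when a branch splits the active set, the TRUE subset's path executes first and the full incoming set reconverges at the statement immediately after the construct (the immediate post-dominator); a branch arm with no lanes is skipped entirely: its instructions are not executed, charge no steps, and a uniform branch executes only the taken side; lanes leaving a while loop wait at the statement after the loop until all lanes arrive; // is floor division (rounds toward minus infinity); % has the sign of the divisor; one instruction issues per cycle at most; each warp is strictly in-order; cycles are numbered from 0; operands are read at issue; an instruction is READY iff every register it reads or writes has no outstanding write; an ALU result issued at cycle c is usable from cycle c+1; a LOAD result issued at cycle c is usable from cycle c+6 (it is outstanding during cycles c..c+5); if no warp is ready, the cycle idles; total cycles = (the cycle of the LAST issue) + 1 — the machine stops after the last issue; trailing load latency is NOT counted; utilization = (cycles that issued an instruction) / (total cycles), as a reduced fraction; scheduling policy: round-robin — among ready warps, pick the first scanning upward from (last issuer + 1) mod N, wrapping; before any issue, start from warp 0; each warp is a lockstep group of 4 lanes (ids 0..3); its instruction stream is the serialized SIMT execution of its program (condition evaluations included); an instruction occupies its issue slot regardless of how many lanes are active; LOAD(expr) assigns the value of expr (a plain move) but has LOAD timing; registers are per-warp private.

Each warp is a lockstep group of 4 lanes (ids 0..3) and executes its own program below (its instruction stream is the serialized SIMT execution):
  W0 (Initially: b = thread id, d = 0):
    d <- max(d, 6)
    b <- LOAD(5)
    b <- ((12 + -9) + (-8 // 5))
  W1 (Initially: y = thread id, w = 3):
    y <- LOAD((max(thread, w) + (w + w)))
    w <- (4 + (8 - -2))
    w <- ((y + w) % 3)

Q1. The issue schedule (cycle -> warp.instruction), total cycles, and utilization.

cycle 0: W0.I0
cycle 1: W1.I0
cycle 2: W0.I1
cycle 3: W1.I1
cycle 4: idle
cycle 5: idle
cycle 6: idle
cycle 7: W1.I2
cycle 8: W0.I2

Answer: 9 cycles, utilization 2/3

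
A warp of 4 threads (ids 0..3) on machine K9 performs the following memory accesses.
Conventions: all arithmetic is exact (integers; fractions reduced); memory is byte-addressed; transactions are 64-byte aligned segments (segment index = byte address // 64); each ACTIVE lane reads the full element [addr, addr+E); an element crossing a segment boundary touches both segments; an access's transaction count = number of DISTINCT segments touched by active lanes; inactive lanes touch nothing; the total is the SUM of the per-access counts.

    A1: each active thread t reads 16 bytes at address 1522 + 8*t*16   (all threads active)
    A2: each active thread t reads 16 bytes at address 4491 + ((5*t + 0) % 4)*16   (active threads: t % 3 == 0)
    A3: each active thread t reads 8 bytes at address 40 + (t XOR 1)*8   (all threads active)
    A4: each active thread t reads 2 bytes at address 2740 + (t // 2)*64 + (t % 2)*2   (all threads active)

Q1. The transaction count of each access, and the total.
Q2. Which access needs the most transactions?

A1: 8 transactions
A2: 2 transactions
A3: 2 transactions
A4: 2 transactions

Answer: 8,2,2,2; total 14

Answer: A1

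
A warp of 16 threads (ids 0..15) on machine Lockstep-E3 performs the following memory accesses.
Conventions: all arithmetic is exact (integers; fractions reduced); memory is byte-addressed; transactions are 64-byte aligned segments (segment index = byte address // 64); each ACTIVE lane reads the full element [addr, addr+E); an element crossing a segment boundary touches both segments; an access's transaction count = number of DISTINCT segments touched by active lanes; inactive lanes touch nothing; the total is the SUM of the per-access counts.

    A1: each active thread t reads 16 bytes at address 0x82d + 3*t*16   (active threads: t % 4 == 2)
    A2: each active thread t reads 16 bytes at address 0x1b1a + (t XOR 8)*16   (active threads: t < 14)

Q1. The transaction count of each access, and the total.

A1: 4 transactions
A2: 5 transactions

Answer: 4,5; total 9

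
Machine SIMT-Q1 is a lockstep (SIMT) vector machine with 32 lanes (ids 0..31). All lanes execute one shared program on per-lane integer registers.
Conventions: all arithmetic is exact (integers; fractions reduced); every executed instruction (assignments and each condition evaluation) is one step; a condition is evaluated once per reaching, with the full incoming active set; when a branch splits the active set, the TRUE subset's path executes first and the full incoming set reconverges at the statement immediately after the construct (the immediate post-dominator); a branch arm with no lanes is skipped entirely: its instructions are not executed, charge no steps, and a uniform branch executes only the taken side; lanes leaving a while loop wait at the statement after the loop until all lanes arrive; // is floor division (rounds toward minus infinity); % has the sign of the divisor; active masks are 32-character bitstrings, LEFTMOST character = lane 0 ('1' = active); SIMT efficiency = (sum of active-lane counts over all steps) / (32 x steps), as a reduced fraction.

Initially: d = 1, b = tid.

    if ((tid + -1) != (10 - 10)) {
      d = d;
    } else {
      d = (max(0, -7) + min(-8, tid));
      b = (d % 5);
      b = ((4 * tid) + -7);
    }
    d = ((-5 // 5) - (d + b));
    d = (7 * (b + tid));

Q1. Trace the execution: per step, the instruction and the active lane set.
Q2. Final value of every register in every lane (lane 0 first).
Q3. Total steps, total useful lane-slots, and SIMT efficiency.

step 0: eval ((tid + -1) != (10 - 10)) 11111111111111111111111111111111
step 1: d <- d                       10111111111111111111111111111111
step 2: d <- (max(0, -7) + min(-8, tid)) 01000000000000000000000000000000
step 3: b <- (d % 5)                 01000000000000000000000000000000
step 4: b <- ((4 * tid) + -7)        01000000000000000000000000000000
step 5: d <- ((-5 // 5) - (d + b))   11111111111111111111111111111111
step 6: d <- (7 * (b + tid))         11111111111111111111111111111111

Answer: 7 steps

d: 0,-14,28,42,56,70,84,98,112,126,140,154,168,182,196,210,224,238,252,266,280,294,308,322,336,350,364,378,392,406,420,434
b: 0,-3,2,3,4,5,6,7,8,9,10,11,12,13,14,15,16,17,18,19,20,21,22,23,24,25,26,27,28,29,30,31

steps = 7; useful = 130; efficiency = 130/224 = 65/112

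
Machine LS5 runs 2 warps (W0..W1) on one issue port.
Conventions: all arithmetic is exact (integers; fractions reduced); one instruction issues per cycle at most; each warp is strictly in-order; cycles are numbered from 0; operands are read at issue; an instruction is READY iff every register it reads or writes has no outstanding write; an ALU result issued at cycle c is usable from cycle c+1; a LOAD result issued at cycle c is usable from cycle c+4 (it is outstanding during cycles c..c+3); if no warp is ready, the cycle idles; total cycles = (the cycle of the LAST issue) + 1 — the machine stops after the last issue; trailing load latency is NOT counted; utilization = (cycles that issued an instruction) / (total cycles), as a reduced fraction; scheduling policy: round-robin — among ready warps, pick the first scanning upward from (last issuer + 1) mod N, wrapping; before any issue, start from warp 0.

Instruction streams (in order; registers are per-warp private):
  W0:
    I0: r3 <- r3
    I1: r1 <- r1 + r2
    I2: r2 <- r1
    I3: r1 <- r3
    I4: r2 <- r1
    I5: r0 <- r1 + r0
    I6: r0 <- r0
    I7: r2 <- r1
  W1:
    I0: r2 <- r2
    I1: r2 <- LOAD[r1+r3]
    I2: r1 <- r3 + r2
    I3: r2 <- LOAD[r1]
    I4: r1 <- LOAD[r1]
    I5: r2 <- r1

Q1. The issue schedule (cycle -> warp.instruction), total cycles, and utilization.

cycle 0: W0.I0
cycle 1: W1.I0
cycle 2: W0.I1
cycle 3: W1.I1
cycle 4: W0.I2
cycle 5: W0.I3
cycle 6: W0.I4
cycle 7: W1.I2
cycle 8: W0.I5
cycle 9: W1.I3
cycle 10: W0.I6
cycle 11: W1.I4
cycle 12: W0.I7
cycle 13: idle
cycle 14: idle
cycle 15: W1.I5

Answer: 16 cycles, utilization 7/8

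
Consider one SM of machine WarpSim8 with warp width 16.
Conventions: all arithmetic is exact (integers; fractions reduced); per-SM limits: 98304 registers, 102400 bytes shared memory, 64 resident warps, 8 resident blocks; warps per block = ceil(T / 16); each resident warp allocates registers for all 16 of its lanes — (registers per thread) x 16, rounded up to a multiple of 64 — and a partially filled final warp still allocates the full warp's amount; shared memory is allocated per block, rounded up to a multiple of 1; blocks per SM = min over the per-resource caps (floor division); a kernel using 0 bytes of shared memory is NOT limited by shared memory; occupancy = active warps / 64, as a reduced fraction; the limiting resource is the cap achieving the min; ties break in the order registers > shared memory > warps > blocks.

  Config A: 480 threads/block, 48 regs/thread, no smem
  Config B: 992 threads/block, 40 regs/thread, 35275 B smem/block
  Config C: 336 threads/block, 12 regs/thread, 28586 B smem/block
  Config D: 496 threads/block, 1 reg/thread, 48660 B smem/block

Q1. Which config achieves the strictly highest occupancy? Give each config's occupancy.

occupancies: A 15/16, B 31/32, C 63/64, D 31/32

Answer: C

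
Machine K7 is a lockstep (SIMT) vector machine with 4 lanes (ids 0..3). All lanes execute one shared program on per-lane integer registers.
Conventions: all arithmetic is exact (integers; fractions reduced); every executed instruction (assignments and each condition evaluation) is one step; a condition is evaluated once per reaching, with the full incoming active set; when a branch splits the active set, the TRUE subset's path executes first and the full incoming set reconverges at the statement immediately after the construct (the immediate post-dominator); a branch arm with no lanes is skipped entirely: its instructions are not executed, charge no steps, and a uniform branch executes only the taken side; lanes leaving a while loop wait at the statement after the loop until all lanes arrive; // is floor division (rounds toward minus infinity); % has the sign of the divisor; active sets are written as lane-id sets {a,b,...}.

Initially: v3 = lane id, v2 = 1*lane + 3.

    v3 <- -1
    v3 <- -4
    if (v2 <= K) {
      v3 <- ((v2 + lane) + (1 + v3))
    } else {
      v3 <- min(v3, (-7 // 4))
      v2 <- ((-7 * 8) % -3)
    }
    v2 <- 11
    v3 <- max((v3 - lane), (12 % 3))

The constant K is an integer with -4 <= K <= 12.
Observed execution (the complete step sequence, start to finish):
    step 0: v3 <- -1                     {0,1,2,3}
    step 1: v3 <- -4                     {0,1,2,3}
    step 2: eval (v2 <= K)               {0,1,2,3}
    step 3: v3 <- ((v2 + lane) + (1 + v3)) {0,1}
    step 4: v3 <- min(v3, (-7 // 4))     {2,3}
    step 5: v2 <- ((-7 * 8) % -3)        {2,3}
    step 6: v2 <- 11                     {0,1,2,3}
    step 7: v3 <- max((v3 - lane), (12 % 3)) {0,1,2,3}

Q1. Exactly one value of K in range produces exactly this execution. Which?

Answer: K = 4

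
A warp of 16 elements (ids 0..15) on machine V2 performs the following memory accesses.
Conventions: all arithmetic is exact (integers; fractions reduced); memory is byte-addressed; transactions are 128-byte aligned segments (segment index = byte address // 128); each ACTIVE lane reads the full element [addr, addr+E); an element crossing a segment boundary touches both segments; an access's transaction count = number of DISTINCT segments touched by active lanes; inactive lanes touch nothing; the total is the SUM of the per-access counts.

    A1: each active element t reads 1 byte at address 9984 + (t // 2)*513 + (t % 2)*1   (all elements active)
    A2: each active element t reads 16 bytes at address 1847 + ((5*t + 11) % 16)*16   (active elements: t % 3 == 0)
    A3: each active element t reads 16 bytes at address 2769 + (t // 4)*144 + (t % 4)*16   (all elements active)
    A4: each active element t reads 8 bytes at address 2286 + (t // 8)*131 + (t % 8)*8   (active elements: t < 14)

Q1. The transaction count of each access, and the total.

A1: 8 transactions
A2: 1 transaction
A3: 5 transactions
A4: 3 transactions

Answer: 8,1,5,3; total 17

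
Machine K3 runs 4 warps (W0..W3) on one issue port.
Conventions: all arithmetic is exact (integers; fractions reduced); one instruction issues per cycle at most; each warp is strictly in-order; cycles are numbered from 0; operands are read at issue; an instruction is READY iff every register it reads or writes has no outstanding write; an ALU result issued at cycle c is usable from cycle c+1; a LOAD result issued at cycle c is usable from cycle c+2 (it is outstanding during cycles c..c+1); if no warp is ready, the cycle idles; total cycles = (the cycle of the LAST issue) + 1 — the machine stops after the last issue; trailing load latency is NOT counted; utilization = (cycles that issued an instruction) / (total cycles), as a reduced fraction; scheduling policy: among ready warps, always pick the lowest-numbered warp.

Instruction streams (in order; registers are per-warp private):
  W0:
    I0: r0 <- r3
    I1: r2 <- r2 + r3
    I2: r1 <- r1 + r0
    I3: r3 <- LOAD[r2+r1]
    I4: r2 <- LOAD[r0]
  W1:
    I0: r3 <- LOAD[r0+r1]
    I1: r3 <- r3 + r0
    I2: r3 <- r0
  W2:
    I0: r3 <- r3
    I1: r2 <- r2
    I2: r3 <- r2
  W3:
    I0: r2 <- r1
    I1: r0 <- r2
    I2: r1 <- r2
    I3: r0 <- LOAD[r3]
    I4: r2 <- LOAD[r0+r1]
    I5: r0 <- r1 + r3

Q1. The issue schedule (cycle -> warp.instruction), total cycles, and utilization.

cycle 0: W0.I0
cycle 1: W0.I1
cycle 2: W0.I2
cycle 3: W0.I3
cycle 4: W0.I4
cycle 5: W1.I0
cycle 6: W2.I0
cycle 7: W1.I1
cycle 8: W1.I2
cycle 9: W2.I1
cycle 10: W2.I2
cycle 11: W3.I0
cycle 12: W3.I1
cycle 13: W3.I2
cycle 14: W3.I3
cycle 15: idle
cycle 16: W3.I4
cycle 17: W3.I5

Answer: 18 cycles, utilization 17/18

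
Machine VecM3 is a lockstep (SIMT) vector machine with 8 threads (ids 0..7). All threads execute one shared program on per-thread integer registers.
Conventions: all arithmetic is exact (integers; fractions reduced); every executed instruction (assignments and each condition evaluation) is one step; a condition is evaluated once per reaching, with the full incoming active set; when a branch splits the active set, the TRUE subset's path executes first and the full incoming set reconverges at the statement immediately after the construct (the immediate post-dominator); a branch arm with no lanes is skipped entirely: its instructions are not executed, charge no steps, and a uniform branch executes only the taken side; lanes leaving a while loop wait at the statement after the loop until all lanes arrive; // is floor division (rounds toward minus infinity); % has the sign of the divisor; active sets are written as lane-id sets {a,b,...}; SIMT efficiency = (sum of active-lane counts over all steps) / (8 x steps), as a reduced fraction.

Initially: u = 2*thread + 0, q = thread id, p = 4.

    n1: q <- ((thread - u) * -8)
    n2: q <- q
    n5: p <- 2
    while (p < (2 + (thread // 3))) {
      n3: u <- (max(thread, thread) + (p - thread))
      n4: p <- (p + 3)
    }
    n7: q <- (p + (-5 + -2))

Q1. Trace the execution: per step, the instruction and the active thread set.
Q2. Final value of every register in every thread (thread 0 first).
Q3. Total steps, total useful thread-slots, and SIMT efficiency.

step 0: q <- ((thread - u) * -8)     {0,1,2,3,4,5,6,7}
step 1: q <- q                       {0,1,2,3,4,5,6,7}
step 2: p <- 2                       {0,1,2,3,4,5,6,7}
step 3: eval (p < (2 + (thread // 3))) {0,1,2,3,4,5,6,7}
step 4: u <- (max(thread, thread) + (p - thread)) {3,4,5,6,7}
step 5: p <- (p + 3)                 {3,4,5,6,7}
step 6: eval (p < (2 + (thread // 3))) {3,4,5,6,7}
step 7: q <- (p + (-5 + -2))         {0,1,2,3,4,5,6,7}

Answer: 8 steps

u: 0,2,4,2,2,2,2,2
q: -5,-5,-5,-2,-2,-2,-2,-2
p: 2,2,2,5,5,5,5,5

steps = 8; useful = 55; efficiency = 55/64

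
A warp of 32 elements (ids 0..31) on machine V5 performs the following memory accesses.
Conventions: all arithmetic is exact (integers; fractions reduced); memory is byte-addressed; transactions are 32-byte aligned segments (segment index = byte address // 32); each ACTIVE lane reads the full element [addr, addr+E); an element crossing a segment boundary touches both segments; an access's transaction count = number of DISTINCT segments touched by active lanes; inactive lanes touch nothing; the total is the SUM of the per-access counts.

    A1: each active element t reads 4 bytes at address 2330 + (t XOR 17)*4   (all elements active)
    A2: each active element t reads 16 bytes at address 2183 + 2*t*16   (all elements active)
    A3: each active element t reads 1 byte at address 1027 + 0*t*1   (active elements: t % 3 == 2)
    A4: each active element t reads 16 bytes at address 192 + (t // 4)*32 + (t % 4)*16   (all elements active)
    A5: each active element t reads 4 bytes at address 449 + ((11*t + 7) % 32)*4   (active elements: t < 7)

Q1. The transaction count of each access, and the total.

A1: 5 transactions
A2: 32 transactions
A3: 1 transaction
A4: 9 transactions
A5: 4 transactions

Answer: 5,32,1,9,4; total 51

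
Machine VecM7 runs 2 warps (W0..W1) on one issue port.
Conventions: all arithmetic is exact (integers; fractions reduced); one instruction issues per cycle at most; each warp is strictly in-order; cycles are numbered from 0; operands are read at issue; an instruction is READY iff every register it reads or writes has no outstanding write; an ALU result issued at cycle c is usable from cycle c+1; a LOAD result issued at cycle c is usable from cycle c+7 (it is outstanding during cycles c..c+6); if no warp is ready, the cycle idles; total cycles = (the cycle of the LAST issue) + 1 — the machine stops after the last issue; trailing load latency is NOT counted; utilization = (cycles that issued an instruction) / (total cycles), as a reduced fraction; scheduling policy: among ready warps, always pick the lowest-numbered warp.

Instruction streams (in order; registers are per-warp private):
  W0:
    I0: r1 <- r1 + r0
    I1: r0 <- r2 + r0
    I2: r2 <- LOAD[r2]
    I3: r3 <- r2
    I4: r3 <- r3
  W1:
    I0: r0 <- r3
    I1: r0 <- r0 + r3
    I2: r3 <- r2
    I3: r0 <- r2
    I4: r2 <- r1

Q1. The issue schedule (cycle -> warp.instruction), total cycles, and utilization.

cycle 0: W0.I0
cycle 1: W0.I1
cycle 2: W0.I2
cycle 3: W1.I0
cycle 4: W1.I1
cycle 5: W1.I2
cycle 6: W1.I3
cycle 7: W1.I4
cycle 8: idle
cycle 9: W0.I3
cycle 10: W0.I4

Answer: 11 cycles, utilization 10/11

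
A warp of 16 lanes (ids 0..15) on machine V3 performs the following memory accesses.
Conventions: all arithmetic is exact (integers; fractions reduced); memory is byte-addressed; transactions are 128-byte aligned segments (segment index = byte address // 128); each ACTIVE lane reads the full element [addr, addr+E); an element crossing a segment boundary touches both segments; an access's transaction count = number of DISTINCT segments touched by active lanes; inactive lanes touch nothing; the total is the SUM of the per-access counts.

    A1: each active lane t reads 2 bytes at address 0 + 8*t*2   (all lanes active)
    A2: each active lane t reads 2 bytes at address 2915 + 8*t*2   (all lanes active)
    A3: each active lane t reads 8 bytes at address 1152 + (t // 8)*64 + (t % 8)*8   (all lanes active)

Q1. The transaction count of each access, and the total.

A1: 2 transactions
A2: 3 transactions
A3: 1 transaction

Answer: 2,3,1; total 6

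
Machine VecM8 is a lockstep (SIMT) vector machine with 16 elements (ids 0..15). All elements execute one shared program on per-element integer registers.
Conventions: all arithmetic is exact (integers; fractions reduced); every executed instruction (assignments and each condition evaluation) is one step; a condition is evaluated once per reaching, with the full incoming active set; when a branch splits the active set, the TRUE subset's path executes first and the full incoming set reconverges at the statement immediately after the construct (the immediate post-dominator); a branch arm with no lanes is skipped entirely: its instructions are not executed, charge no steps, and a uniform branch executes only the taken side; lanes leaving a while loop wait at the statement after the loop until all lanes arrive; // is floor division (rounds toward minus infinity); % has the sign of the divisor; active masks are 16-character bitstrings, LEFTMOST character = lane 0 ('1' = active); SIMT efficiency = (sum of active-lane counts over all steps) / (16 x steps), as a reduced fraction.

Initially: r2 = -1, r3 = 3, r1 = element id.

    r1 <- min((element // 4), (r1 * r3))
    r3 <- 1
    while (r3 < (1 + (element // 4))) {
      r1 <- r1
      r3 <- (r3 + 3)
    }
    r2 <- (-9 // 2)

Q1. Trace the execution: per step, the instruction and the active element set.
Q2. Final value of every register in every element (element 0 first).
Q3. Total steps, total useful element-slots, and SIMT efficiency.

step 0: r1 <- min((element // 4), (r1 * r3)) 1111111111111111
step 1: r3 <- 1                      1111111111111111
step 2: eval (r3 < (1 + (element // 4))) 1111111111111111
step 3: r1 <- r1                     0000111111111111
step 4: r3 <- (r3 + 3)               0000111111111111
step 5: eval (r3 < (1 + (element // 4))) 0000111111111111
step 6: r2 <- (-9 // 2)              1111111111111111

Answer: 7 steps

r2: -5,-5,-5,-5,-5,-5,-5,-5,-5,-5,-5,-5,-5,-5,-5,-5
r3: 1,1,1,1,4,4,4,4,4,4,4,4,4,4,4,4
r1: 0,0,0,0,1,1,1,1,2,2,2,2,3,3,3,3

steps = 7; useful = 100; efficiency = 100/112 = 25/28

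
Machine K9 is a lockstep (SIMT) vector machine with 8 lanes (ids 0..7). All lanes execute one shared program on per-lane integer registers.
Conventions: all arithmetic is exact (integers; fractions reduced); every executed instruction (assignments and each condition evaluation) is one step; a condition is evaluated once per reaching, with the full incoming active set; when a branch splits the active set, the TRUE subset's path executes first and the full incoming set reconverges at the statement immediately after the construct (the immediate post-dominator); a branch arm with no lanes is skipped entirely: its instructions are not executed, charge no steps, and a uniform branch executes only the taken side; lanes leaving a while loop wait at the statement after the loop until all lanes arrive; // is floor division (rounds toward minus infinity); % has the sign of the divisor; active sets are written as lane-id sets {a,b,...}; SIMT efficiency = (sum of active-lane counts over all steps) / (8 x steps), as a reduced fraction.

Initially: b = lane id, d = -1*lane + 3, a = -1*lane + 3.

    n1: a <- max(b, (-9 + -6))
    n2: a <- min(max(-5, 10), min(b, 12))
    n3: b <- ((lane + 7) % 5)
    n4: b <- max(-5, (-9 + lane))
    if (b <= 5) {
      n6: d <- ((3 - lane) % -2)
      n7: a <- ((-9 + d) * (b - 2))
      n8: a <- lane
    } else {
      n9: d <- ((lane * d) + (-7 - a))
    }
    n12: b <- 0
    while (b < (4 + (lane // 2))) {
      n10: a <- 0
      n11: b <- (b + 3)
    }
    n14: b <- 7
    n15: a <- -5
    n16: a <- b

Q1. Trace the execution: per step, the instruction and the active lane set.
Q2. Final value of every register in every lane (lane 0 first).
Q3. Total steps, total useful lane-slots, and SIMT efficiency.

step 0: a <- max(b, (-9 + -6))       {0,1,2,3,4,5,6,7}
step 1: a <- min(max(-5, 10), min(b, 12)) {0,1,2,3,4,5,6,7}
step 2: b <- ((lane + 7) % 5)        {0,1,2,3,4,5,6,7}
step 3: b <- max(-5, (-9 + lane))    {0,1,2,3,4,5,6,7}
step 4: eval (b <= 5)                {0,1,2,3,4,5,6,7}
step 5: d <- ((3 - lane) % -2)       {0,1,2,3,4,5,6,7}
step 6: a <- ((-9 + d) * (b - 2))    {0,1,2,3,4,5,6,7}
step 7: a <- lane                    {0,1,2,3,4,5,6,7}
step 8: b <- 0                       {0,1,2,3,4,5,6,7}
step 9: eval (b < (4 + (lane // 2))) {0,1,2,3,4,5,6,7}
step 10: a <- 0                       {0,1,2,3,4,5,6,7}
step 11: b <- (b + 3)                 {0,1,2,3,4,5,6,7}
step 12: eval (b < (4 + (lane // 2))) {0,1,2,3,4,5,6,7}
step 13: a <- 0                       {0,1,2,3,4,5,6,7}
step 14: b <- (b + 3)                 {0,1,2,3,4,5,6,7}
step 15: eval (b < (4 + (lane // 2))) {0,1,2,3,4,5,6,7}
step 16: a <- 0                       {6,7}
step 17: b <- (b + 3)                 {6,7}
step 18: eval (b < (4 + (lane // 2))) {6,7}
step 19: b <- 7                       {0,1,2,3,4,5,6,7}
step 20: a <- -5                      {0,1,2,3,4,5,6,7}
step 21: a <- b                       {0,1,2,3,4,5,6,7}

Answer: 22 steps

b: 7,7,7,7,7,7,7,7
d: -1,0,-1,0,-1,0,-1,0
a: 7,7,7,7,7,7,7,7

steps = 22; useful = 158; efficiency = 158/176 = 79/88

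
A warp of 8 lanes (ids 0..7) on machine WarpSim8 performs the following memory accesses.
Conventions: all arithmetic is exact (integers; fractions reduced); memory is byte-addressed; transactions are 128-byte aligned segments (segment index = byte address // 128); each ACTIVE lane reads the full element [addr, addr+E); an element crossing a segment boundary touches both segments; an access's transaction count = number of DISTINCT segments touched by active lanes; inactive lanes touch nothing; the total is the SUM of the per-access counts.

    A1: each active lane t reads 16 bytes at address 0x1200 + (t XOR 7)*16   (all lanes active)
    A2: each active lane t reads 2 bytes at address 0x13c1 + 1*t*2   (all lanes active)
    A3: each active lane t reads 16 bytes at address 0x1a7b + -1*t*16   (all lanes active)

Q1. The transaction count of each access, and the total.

A1: 1 transaction
A2: 1 transaction
A3: 2 transactions

Answer: 1,1,2; total 4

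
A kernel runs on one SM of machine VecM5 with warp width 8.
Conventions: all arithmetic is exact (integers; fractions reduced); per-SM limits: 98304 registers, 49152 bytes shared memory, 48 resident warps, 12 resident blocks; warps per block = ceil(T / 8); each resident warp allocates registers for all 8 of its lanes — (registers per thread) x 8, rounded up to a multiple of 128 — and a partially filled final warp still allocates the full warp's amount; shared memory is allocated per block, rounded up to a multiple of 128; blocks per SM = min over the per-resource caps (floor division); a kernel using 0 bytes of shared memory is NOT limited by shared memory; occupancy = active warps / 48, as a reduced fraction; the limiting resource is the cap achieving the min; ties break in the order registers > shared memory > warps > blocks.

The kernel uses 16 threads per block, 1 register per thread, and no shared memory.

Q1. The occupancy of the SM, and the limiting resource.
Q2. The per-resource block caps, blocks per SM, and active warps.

Answer: occupancy 1/2, limited by blocks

registers: 384 blocks
shared memory: no limit (kernel uses none)
warps: 24 blocks
blocks: 12 blocks

Answer: 12 blocks, 24 active warps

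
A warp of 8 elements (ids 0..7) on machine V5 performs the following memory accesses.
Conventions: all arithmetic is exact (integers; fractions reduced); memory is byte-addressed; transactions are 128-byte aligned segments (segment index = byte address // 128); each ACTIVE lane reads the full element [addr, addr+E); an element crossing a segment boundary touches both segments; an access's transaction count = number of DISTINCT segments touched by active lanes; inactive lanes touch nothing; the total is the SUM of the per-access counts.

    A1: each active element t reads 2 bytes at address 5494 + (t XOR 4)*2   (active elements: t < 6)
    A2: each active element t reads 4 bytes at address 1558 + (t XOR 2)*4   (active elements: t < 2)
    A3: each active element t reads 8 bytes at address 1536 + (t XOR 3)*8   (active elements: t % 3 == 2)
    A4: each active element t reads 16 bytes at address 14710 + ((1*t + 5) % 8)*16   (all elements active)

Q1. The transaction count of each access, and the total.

A1: 2 transactions
A2: 1 transaction
A3: 1 transaction
A4: 2 transactions

Answer: 2,1,1,2; total 6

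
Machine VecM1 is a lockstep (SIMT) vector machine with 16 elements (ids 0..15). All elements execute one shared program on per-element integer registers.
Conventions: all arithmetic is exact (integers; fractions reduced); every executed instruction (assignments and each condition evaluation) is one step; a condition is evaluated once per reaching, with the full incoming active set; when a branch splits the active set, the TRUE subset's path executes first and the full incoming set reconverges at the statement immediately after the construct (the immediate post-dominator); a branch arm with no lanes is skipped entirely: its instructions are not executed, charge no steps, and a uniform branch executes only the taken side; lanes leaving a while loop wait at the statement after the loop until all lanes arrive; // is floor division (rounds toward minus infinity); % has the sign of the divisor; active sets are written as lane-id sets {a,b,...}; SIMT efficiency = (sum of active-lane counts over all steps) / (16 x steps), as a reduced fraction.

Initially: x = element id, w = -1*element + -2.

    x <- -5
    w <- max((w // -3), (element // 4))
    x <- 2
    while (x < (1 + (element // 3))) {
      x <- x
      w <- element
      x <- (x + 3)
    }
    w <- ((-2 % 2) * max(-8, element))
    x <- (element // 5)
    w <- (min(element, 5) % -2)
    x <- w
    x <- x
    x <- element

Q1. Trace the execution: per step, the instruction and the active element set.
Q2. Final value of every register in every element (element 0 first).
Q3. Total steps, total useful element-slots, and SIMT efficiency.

step 0: x <- -5                      {0,1,2,3,4,5,6,7,8,9,10,11,12,13,14,15}
step 1: w <- max((w // -3), (element // 4)) {0,1,2,3,4,5,6,7,8,9,10,11,12,13,14,15}
step 2: x <- 2                       {0,1,2,3,4,5,6,7,8,9,10,11,12,13,14,15}
step 3: eval (x < (1 + (element // 3))) {0,1,2,3,4,5,6,7,8,9,10,11,12,13,14,15}
step 4: x <- x                       {6,7,8,9,10,11,12,13,14,15}
step 5: w <- element                 {6,7,8,9,10,11,12,13,14,15}
step 6: x <- (x + 3)                 {6,7,8,9,10,11,12,13,14,15}
step 7: eval (x < (1 + (element // 3))) {6,7,8,9,10,11,12,13,14,15}
step 8: x <- x                       {15}
step 9: w <- element                 {15}
step 10: x <- (x + 3)                 {15}
step 11: eval (x < (1 + (element // 3))) {15}
step 12: w <- ((-2 % 2) * max(-8, element)) {0,1,2,3,4,5,6,7,8,9,10,11,12,13,14,15}
step 13: x <- (element // 5)          {0,1,2,3,4,5,6,7,8,9,10,11,12,13,14,15}
step 14: w <- (min(element, 5) % -2)  {0,1,2,3,4,5,6,7,8,9,10,11,12,13,14,15}
step 15: x <- w                       {0,1,2,3,4,5,6,7,8,9,10,11,12,13,14,15}
step 16: x <- x                       {0,1,2,3,4,5,6,7,8,9,10,11,12,13,14,15}
step 17: x <- element                 {0,1,2,3,4,5,6,7,8,9,10,11,12,13,14,15}

Answer: 18 steps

x: 0,1,2,3,4,5,6,7,8,9,10,11,12,13,14,15
w: 0,-1,0,-1,0,-1,-1,-1,-1,-1,-1,-1,-1,-1,-1,-1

steps = 18; useful = 204; efficiency = 204/288 = 17/24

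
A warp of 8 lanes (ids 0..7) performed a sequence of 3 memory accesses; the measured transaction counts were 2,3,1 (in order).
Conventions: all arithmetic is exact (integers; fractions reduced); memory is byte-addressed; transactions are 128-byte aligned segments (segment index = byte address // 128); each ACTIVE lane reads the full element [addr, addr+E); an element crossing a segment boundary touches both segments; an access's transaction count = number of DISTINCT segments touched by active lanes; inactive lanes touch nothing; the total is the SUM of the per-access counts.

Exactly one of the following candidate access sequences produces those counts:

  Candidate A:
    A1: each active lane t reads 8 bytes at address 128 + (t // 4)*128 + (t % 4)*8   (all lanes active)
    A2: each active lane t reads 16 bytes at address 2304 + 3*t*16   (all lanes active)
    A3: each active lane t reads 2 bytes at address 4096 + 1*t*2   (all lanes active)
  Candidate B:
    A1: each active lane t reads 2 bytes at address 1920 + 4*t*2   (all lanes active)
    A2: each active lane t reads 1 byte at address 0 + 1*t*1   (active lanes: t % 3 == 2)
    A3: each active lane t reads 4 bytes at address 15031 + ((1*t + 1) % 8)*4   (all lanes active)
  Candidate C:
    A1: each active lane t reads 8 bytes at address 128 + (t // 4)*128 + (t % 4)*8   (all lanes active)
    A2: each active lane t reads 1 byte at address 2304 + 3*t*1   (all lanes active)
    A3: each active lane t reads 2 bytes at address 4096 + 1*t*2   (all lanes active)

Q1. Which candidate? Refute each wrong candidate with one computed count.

B: A1 gives 1 transaction, not 2
C: A2 gives 1 transaction, not 3
A: all counts match (2,3,1)

Answer: A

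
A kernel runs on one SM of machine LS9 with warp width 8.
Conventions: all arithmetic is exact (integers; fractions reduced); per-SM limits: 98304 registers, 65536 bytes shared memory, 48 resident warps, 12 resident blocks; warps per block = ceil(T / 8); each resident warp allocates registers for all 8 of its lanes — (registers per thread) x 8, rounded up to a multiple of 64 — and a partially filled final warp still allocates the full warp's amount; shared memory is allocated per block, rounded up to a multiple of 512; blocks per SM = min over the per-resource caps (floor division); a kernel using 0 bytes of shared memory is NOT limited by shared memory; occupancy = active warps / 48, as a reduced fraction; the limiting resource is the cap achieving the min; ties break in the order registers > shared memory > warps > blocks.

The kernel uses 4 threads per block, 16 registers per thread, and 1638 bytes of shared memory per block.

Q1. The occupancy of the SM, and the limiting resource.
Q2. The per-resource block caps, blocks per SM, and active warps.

Answer: occupancy 1/4, limited by blocks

registers: 768 blocks
shared memory: 32 blocks
warps: 48 blocks
blocks: 12 blocks

Answer: 12 blocks, 12 active warps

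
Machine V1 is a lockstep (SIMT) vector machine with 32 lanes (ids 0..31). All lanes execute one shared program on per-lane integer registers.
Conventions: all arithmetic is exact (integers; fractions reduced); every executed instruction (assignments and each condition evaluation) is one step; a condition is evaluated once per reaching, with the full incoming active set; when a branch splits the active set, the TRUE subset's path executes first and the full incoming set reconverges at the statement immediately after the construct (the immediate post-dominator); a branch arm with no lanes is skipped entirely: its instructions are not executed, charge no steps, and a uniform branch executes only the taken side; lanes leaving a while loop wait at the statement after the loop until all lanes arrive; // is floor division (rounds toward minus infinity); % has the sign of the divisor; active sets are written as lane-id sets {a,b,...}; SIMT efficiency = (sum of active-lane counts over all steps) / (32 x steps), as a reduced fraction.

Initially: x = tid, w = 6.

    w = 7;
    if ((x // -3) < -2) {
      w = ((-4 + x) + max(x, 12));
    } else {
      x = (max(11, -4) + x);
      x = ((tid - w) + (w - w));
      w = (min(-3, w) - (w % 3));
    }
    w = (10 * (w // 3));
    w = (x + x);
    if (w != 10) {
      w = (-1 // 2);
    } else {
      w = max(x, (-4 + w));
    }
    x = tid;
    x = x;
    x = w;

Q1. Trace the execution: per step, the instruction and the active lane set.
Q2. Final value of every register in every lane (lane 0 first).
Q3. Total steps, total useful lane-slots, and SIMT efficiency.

step 0: w <- 7                       {0,1,2,3,4,5,6,7,8,9,10,11,12,13,14,15,16,17,18,19,20,21,22,23,24,25,26,27,28,29,30,31}
step 1: eval ((x // -3) < -2)        {0,1,2,3,4,5,6,7,8,9,10,11,12,13,14,15,16,17,18,19,20,21,22,23,24,25,26,27,28,29,30,31}
step 2: w <- ((-4 + x) + max(x, 12)) {7,8,9,10,11,12,13,14,15,16,17,18,19,20,21,22,23,24,25,26,27,28,29,30,31}
step 3: x <- (max(11, -4) + x)       {0,1,2,3,4,5,6}
step 4: x <- ((tid - w) + (w - w))   {0,1,2,3,4,5,6}
step 5: w <- (min(-3, w) - (w % 3))  {0,1,2,3,4,5,6}
step 6: w <- (10 * (w // 3))         {0,1,2,3,4,5,6,7,8,9,10,11,12,13,14,15,16,17,18,19,20,21,22,23,24,25,26,27,28,29,30,31}
step 7: w <- (x + x)                 {0,1,2,3,4,5,6,7,8,9,10,11,12,13,14,15,16,17,18,19,20,21,22,23,24,25,26,27,28,29,30,31}
step 8: eval (w != 10)               {0,1,2,3,4,5,6,7,8,9,10,11,12,13,14,15,16,17,18,19,20,21,22,23,24,25,26,27,28,29,30,31}
step 9: w <- (-1 // 2)               {0,1,2,3,4,5,6,7,8,9,10,11,12,13,14,15,16,17,18,19,20,21,22,23,24,25,26,27,28,29,30,31}
step 10: x <- tid                     {0,1,2,3,4,5,6,7,8,9,10,11,12,13,14,15,16,17,18,19,20,21,22,23,24,25,26,27,28,29,30,31}
step 11: x <- x                       {0,1,2,3,4,5,6,7,8,9,10,11,12,13,14,15,16,17,18,19,20,21,22,23,24,25,26,27,28,29,30,31}
step 12: x <- w                       {0,1,2,3,4,5,6,7,8,9,10,11,12,13,14,15,16,17,18,19,20,21,22,23,24,25,26,27,28,29,30,31}

Answer: 13 steps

x: -1,-1,-1,-1,-1,-1,-1,-1,-1,-1,-1,-1,-1,-1,-1,-1,-1,-1,-1,-1,-1,-1,-1,-1,-1,-1,-1,-1,-1,-1,-1,-1
w: -1,-1,-1,-1,-1,-1,-1,-1,-1,-1,-1,-1,-1,-1,-1,-1,-1,-1,-1,-1,-1,-1,-1,-1,-1,-1,-1,-1,-1,-1,-1,-1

steps = 13; useful = 334; efficiency = 334/416 = 167/208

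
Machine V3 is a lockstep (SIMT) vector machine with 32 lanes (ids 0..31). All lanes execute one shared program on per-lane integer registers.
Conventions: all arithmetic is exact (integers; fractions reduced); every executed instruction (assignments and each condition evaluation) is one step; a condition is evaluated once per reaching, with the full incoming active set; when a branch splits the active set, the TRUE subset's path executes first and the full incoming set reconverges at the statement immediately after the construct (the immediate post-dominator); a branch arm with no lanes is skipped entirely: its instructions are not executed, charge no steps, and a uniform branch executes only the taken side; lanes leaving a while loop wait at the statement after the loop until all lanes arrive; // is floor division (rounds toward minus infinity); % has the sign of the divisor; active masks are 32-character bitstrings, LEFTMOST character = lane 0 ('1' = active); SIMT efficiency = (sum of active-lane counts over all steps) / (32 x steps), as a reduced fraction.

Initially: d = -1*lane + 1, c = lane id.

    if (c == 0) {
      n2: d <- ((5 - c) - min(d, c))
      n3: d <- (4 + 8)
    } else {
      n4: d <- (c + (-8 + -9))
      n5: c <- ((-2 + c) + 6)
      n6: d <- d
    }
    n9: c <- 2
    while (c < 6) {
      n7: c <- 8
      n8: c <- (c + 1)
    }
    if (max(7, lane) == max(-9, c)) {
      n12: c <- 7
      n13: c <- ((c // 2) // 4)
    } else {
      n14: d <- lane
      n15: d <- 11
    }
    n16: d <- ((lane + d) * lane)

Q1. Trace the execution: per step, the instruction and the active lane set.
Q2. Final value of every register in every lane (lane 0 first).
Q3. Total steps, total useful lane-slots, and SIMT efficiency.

step 0: eval (c == 0)                11111111111111111111111111111111
step 1: d <- ((5 - c) - min(d, c))   10000000000000000000000000000000
step 2: d <- (4 + 8)                 10000000000000000000000000000000
step 3: d <- (c + (-8 + -9))         01111111111111111111111111111111
step 4: c <- ((-2 + c) + 6)          01111111111111111111111111111111
step 5: d <- d                       01111111111111111111111111111111
step 6: c <- 2                       11111111111111111111111111111111
step 7: eval (c < 6)                 11111111111111111111111111111111
step 8: c <- 8                       11111111111111111111111111111111
step 9: c <- (c + 1)                 11111111111111111111111111111111
step 10: eval (c < 6)                 11111111111111111111111111111111
step 11: eval (max(7, lane) == max(-9, c)) 11111111111111111111111111111111
step 12: c <- 7                       00000000010000000000000000000000
step 13: c <- ((c // 2) // 4)         00000000010000000000000000000000
step 14: d <- lane                    11111111101111111111111111111111
step 15: d <- 11                      11111111101111111111111111111111
step 16: d <- ((lane + d) * lane)     11111111111111111111111111111111

Answer: 17 steps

d: 0,12,26,42,60,80,102,126,152,9,210,242,276,312,350,390,432,476,522,570,620,672,726,782,840,900,962,1026,1092,1160,1230,1302
c: 9,9,9,9,9,9,9,9,9,0,9,9,9,9,9,9,9,9,9,9,9,9,9,9,9,9,9,9,9,9,9,9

steps = 17; useful = 415; efficiency = 415/544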